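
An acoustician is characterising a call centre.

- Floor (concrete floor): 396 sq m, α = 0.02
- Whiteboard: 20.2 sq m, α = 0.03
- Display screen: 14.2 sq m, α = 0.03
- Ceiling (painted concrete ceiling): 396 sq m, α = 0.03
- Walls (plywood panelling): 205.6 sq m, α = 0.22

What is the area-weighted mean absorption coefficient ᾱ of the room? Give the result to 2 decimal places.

Total surface area S = 1032.0 sq m.
A = 396*0.02 + 20.2*0.03 + 14.2*0.03 + 396*0.03 + 205.6*0.22 = 66.064 sabins.
ᾱ = A/S = 0.06.

0.06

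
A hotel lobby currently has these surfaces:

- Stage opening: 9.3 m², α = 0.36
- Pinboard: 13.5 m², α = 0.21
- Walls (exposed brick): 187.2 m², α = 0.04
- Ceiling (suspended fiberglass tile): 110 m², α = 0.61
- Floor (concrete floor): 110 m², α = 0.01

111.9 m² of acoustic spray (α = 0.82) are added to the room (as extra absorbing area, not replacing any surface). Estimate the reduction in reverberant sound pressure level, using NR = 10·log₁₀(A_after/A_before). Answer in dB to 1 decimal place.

3.3 dB

Total absorption A_before = 9.3·0.36 + 13.5·0.21 + 187.2·0.04 + 110·0.61 + 110·0.01
  = 3.348 + 2.835 + 7.488 + 67.100 + 1.100 = 81.871 m² sabins.
Added absorption = 111.9 × 0.82 = 91.758 sabins.
A_after = 81.871 + 91.758 = 173.629 sabins.
NR = 10·log₁₀(173.629/81.871) = 3.3 dB.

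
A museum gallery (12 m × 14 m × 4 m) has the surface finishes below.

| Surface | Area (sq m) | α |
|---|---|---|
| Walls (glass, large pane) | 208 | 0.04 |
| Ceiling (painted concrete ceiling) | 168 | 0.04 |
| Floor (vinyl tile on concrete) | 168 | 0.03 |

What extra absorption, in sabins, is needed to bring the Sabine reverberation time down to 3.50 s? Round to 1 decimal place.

10.8 sabins

Total absorption A₁ = 208*0.04 + 168*0.04 + 168*0.03
  = 8.320 + 6.720 + 5.040 = 20.080 sq m sabins.
For T = 3.50 s, need A₂ = 0.161·V/T = 0.161·672/3.50 = 30.912 sabins.
Shortfall: 30.912 − 20.080 = 10.8 sabins.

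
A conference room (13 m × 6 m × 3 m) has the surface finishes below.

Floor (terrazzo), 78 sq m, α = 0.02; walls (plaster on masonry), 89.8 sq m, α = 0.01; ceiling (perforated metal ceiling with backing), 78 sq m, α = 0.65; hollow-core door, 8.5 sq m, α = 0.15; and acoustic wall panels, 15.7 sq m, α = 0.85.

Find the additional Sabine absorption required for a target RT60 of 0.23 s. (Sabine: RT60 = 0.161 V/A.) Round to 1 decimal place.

96.0 sabins

Equivalent absorption area: A₁ = 78×0.02 + 89.8×0.01 + 78×0.65 + 8.5×0.15 + 15.7×0.85 = 67.778 sq m.
V = 234 m³. Required absorption A₂ = 0.161 × 234 / 0.23 = 163.800 sabins.
Shortfall: 163.800 − 67.778 = 96.0 sabins.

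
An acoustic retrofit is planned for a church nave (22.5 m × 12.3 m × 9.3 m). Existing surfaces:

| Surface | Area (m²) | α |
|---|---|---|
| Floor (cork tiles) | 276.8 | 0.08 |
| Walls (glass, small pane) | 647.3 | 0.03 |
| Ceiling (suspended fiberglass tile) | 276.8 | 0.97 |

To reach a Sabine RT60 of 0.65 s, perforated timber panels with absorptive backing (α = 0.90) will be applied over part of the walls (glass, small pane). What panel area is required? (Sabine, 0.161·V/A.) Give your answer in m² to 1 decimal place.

Summing Sᵢαᵢ: 22.144 + 19.419 + 268.496 → A₁ = 310.059 sabins.
V = 2573.775 m³. Target absorption A₂ = 0.161 × 2573.775 / 0.65 = 637.504 sabins.
ΔA needed = 637.504 − 310.059 = 327.445 sabins.
Each m² of panel replacing the walls (glass, small pane) adds (0.90 − 0.03) = 0.87 sabins.
Area = ΔA/Δα = 327.445/0.87 = 376.4 m².

376.4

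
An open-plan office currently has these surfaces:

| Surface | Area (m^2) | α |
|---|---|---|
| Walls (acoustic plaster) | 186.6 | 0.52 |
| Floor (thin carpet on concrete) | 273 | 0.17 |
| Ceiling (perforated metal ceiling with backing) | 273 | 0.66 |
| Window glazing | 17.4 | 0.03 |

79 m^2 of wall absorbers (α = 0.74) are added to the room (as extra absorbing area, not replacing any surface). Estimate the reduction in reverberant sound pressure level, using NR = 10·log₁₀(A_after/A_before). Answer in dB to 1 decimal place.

A_before = Σ Sᵢαᵢ = 186.6·0.52 + 273·0.17 + 273·0.66 + 17.4·0.03 = 324.144 sabins.
Treatment contributes 79·0.74 = 58.460 sabins.
A_after = 324.144 + 58.460 = 382.604 sabins.
Reduction = 10 log₁₀(A_after/A_before) = 10 log₁₀(1.1804) = 0.7 dB.

0.7 dB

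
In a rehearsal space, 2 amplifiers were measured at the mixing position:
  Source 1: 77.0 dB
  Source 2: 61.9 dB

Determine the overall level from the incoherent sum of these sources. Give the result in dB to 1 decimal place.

Sum in the linear (power) domain: Σ 10^(Lᵢ/10) = 10^(77.0/10) + 10^(61.9/10) = 5.167e+07.
Back to dB: 10·log₁₀ Σ = 77.1 dB.

77.1 dB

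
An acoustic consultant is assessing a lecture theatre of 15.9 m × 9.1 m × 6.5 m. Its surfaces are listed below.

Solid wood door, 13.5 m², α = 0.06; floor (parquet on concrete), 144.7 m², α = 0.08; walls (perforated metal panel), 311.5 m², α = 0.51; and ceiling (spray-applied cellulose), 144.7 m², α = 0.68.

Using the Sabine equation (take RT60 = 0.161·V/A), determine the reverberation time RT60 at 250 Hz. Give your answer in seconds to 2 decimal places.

0.56 s

Total absorption A = 13.5×0.06 + 144.7×0.08 + 311.5×0.51 + 144.7×0.68
  = 0.810 + 11.576 + 158.865 + 98.396 = 269.647 m² sabins.
Room volume: 940.485 m³.
RT60 = 0.161 · V / A = 0.161 × 940.485 / 269.647 = 0.56 s.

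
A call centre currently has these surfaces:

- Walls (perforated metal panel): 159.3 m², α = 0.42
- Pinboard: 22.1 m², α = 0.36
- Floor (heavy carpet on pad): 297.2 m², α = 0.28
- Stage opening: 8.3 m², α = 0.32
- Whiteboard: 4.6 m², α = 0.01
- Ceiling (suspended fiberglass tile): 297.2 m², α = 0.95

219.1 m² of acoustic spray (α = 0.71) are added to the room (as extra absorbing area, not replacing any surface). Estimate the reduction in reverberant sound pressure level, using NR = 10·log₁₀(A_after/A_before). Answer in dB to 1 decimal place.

1.3 dB

Summing Sᵢαᵢ: 66.906 + 7.956 + 83.216 + 2.656 + 0.046 + 282.340 → A_before = 443.120 sabins.
Added absorption = 219.1 × 0.71 = 155.561 sabins.
New total A_after = 598.681 sabins.
Reduction = 10 log₁₀(A_after/A_before) = 10 log₁₀(1.3511) = 1.3 dB.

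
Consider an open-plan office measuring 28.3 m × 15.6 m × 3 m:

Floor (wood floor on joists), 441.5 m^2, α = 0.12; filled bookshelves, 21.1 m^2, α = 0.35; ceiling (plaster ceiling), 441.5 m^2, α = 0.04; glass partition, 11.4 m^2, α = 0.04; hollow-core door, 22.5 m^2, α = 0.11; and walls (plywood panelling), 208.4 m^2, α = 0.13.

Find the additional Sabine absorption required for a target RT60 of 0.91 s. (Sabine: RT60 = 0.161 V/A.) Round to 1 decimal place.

A₁ = Σ Sᵢαᵢ = 441.5*0.12 + 21.1*0.35 + 441.5*0.04 + 11.4*0.04 + 22.5*0.11 + 208.4*0.13 = 108.048 sabins.
Target A₂ = 0.161·1324.44/0.91 = 234.324 sabins (V = 1324.44 m³).
Additional absorption ΔA = 234.324 − 108.048 = 126.3 sabins.

126.3 sabins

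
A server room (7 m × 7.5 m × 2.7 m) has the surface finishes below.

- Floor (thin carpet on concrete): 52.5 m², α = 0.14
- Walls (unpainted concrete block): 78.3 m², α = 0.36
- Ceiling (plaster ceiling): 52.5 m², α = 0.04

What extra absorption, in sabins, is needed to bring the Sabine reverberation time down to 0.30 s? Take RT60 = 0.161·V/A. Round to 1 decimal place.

38.4 sabins

Equivalent absorption area: A₁ = 52.5×0.14 + 78.3×0.36 + 52.5×0.04 = 37.638 m².
Target A₂ = 0.161·141.75/0.30 = 76.073 sabins (V = 141.75 m³).
Shortfall: 76.073 − 37.638 = 38.4 sabins.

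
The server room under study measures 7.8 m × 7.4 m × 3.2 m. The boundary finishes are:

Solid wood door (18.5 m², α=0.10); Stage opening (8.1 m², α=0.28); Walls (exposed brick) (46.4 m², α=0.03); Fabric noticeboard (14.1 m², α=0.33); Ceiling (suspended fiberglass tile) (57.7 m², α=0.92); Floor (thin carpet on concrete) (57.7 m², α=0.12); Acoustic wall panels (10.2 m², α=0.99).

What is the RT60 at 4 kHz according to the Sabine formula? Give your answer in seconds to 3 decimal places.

0.370 s

A = Σ Sᵢαᵢ = 18.5·0.10 + 8.1·0.28 + 46.4·0.03 + 14.1·0.33 + 57.7·0.92 + 57.7·0.12 + 10.2·0.99 = 80.269 sabins.
Room volume: 184.704 m³.
Sabine: RT60 = 0.161 × 184.704 / 80.269 = 0.370 s.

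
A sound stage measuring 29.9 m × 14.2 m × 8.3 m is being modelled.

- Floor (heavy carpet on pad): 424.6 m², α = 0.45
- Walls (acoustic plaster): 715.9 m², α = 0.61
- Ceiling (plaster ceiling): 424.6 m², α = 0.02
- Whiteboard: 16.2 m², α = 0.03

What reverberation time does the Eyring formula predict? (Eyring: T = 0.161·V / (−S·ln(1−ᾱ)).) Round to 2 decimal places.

S = Σ Sᵢ = 1581.3 m².
Absorption A = 424.6·0.45 + 715.9·0.61 + 424.6·0.02 + 16.2·0.03 = 636.747 sabins.
ᾱ = 636.747 / 1581.3 = 0.4027.
−S·ln(1−ᾱ) = −1581.3 × ln(1 − 0.4027) = 814.900.
V = 29.9 × 14.2 × 8.3 = 3524.014 m³.
RT60 = 0.161 × 3524.014 / 814.900 = 0.70 s.

0.70 seconds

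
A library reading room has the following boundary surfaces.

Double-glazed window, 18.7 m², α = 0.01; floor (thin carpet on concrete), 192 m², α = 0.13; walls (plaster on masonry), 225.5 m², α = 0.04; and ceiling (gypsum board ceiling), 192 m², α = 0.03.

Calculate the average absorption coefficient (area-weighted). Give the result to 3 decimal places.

0.064

Total surface area S = 628.2 m².
Σ(Sᵢαᵢ) = 18.7*0.01 + 192*0.13 + 225.5*0.04 + 192*0.03 = 39.927.
ᾱ = A/S = 0.064.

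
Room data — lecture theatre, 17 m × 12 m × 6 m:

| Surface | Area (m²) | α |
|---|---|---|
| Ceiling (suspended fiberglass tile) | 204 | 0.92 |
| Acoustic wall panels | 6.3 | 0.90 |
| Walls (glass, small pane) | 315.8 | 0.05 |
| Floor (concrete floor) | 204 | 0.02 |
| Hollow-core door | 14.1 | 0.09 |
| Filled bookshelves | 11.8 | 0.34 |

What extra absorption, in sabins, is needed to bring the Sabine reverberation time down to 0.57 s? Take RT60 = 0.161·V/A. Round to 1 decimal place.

127.2 sabins

Equivalent absorption area: A₁ = 204×0.92 + 6.3×0.90 + 315.8×0.05 + 204×0.02 + 14.1×0.09 + 11.8×0.34 = 218.501 m².
V = 1224 m³. Required absorption A₂ = 0.161 × 1224 / 0.57 = 345.726 sabins.
Shortfall: 345.726 − 218.501 = 127.2 sabins.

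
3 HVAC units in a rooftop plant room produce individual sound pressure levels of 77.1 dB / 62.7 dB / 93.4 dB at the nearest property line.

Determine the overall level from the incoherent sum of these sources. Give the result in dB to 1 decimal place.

Converting to relative power and adding: 10^(77.1/10) + 10^(62.7/10) + 10^(93.4/10) = 2.241e+09.
L_total = 10·log₁₀(2.241e+09) = 93.5 dB.

93.5 dB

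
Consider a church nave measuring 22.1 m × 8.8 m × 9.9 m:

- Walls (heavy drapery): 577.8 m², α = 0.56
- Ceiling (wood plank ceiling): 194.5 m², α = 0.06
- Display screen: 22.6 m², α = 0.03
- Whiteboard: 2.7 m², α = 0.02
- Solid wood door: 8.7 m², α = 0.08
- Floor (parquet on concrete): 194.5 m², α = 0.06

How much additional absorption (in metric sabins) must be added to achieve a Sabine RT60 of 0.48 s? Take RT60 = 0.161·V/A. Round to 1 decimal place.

Summing Sᵢαᵢ: 323.568 + 11.670 + 0.678 + 0.054 + 0.696 + 11.670 → A₁ = 348.336 sabins.
V = 1925.352 m³. Required absorption A₂ = 0.161 × 1925.352 / 0.48 = 645.795 sabins.
ΔA = A₂ − A₁ = 645.795 − 348.336 = 297.5 sabins.

297.5 sabins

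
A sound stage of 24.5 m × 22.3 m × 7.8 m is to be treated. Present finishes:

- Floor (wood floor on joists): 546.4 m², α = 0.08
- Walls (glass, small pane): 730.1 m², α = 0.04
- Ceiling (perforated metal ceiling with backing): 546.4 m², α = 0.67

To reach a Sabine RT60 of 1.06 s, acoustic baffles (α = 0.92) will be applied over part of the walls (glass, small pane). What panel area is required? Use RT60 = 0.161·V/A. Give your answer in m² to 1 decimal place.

Equivalent absorption area: A₁ = 546.4*0.08 + 730.1*0.04 + 546.4*0.67 = 439.004 m².
V = 4261.53 m³. Target absorption A₂ = 0.161 × 4261.53 / 1.06 = 647.270 sabins.
ΔA needed = 647.270 − 439.004 = 208.266 sabins.
Net gain per m²: Δα = 0.92 − 0.04 = 0.88.
Area = ΔA/Δα = 208.266/0.88 = 236.7 m².

236.7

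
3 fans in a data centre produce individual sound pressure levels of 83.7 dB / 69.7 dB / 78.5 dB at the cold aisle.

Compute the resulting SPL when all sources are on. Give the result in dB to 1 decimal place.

85.0 dB

Σ 10^(Lᵢ/10) = 3.146e+08.
L_total = 10·log₁₀(3.146e+08) = 85.0 dB.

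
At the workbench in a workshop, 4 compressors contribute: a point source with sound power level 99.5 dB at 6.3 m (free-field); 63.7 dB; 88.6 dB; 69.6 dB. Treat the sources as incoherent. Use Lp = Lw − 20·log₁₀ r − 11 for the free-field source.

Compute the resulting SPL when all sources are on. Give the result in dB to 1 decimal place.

Source at 6.3 m: Lp = 99.5 − 20·log₁₀(6.3) − 11 = 72.5 dB.
Converting to relative power and adding: 10^(72.5/10) + 10^(63.7/10) + 10^(88.6/10) + 10^(69.6/10) = 7.537e+08.
Combined level = 10 log₁₀(7.537e+08) = 88.8 dB.

88.8 dB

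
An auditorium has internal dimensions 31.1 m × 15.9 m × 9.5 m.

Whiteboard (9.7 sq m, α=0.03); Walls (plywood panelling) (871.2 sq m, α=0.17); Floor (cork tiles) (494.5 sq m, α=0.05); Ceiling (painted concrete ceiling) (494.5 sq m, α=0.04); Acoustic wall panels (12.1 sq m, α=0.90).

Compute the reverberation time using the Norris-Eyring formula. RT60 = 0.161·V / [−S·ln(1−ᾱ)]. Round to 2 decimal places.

S = Σ Sᵢ = 1882.0 sq m.
Absorption A = 9.7·0.03 + 871.2·0.17 + 494.5·0.05 + 494.5·0.04 + 12.1·0.90 = 203.790 sabins.
ᾱ = 203.790 / 1882.0 = 0.1083.
Eyring denominator: −S ln(1−ᾱ) = 215.725.
V = 31.1 × 15.9 × 9.5 = 4697.655 m³.
RT60 = 0.161 × 4697.655 / 215.725 = 3.51 s.

3.51 seconds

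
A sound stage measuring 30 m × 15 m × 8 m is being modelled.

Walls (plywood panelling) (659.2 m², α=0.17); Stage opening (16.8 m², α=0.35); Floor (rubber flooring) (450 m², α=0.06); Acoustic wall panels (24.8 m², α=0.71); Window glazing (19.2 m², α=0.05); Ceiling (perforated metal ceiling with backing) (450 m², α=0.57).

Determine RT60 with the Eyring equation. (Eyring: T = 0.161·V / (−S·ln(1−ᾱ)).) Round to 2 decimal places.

S = Σ Sᵢ = 1620.0 m².
Absorption A = 659.2×0.17 + 16.8×0.35 + 450×0.06 + 24.8×0.71 + 19.2×0.05 + 450×0.57 = 420.012 sabins.
ᾱ = 420.012 / 1620.0 = 0.2593.
Eyring denominator: −S ln(1−ᾱ) = 486.259.
V = 30 × 15 × 8 = 3600 m³.
RT60 = 0.161 × 3600 / 486.259 = 1.19 s.

1.19 s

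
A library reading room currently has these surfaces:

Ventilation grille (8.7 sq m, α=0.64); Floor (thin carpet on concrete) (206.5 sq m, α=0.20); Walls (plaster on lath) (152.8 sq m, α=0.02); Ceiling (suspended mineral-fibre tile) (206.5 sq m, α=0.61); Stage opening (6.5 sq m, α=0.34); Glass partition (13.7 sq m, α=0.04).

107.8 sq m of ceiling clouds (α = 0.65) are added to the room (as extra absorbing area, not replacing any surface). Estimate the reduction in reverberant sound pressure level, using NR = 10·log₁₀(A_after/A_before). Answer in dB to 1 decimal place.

Total absorption A_before = 8.7·0.64 + 206.5·0.20 + 152.8·0.02 + 206.5·0.61 + 6.5·0.34 + 13.7·0.04
  = 5.568 + 41.300 + 3.056 + 125.965 + 2.210 + 0.548 = 178.647 sq m sabins.
Added absorption = 107.8 × 0.65 = 70.070 sabins.
New total A_after = 248.717 sabins.
NR = 10·log₁₀(248.717/178.647) = 1.4 dB.

1.4 dB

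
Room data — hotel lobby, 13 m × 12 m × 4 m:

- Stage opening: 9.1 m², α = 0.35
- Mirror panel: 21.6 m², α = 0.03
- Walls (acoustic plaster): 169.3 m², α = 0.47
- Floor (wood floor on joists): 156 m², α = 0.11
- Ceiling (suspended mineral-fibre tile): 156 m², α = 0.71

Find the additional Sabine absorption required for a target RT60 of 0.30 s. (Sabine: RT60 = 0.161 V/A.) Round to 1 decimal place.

Total absorption A₁ = 9.1*0.35 + 21.6*0.03 + 169.3*0.47 + 156*0.11 + 156*0.71
  = 3.185 + 0.648 + 79.571 + 17.160 + 110.760 = 211.324 m² sabins.
V = 624 m³. Required absorption A₂ = 0.161 × 624 / 0.30 = 334.880 sabins.
ΔA = A₂ − A₁ = 334.880 − 211.324 = 123.6 sabins.

123.6 sabins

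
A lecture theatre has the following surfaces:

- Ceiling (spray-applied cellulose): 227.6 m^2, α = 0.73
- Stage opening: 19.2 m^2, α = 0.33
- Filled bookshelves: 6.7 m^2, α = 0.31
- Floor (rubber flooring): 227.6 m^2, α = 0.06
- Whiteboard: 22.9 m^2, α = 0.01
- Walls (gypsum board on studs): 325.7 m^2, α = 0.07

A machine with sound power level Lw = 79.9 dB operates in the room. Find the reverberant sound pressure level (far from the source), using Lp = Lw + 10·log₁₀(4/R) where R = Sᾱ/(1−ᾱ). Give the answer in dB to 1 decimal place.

61.4 dB

A = 211.245 sabins; S = 829.7 m^2.
ᾱ = 0.2546, so room constant R = A/(1−ᾱ) = 283.398 m^2.
Lp = Lw + 10 log₁₀(4/R) = 79.9 -18.50 = 61.4 dB.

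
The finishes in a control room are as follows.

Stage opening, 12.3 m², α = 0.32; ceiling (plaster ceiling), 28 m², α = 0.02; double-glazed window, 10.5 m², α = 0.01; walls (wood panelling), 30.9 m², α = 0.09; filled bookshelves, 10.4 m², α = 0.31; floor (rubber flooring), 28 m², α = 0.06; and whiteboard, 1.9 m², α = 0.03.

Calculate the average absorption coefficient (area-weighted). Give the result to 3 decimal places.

Total surface area S = 122.0 m².
Σ(Sᵢαᵢ) = 12.3·0.32 + 28·0.02 + 10.5·0.01 + 30.9·0.09 + 10.4·0.31 + 28·0.06 + 1.9·0.03 = 12.343.
ᾱ = A/S = 0.101.

0.101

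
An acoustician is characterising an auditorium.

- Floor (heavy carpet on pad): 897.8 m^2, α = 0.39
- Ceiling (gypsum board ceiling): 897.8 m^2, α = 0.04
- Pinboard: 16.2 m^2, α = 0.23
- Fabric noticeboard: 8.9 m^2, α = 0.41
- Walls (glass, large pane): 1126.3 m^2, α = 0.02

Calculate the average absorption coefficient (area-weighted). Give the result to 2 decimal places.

0.14

S = Σ Sᵢ = 897.8 + 897.8 + 16.2 + 8.9 + 1126.3 = 2947.0 m^2.
Σ(Sᵢαᵢ) = 897.8·0.39 + 897.8·0.04 + 16.2·0.23 + 8.9·0.41 + 1126.3·0.02 = 415.955.
ᾱ = 415.955 / 2947.0 = 0.14.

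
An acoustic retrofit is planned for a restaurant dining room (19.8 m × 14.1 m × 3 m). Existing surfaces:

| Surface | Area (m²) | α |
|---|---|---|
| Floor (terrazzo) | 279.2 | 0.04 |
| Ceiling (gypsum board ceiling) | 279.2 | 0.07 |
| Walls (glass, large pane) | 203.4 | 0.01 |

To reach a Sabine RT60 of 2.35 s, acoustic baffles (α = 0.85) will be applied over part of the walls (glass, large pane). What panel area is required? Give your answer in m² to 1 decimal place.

Equivalent absorption area: A₁ = 279.2×0.04 + 279.2×0.07 + 203.4×0.01 = 32.746 m².
V = 837.54 m³. Target absorption A₂ = 0.161 × 837.54 / 2.35 = 57.380 sabins.
Absorption to add: 57.380 − 32.746 = 24.634 sabins.
Each m² of panel replacing the walls (glass, large pane) adds (0.85 − 0.01) = 0.84 sabins.
Panel area = 24.634 / 0.84 = 29.3 m².

29.3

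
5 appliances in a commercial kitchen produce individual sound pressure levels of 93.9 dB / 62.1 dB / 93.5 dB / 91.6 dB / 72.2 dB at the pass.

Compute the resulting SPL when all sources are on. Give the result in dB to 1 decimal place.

Converting to relative power and adding: 10^(93.9/10) + 10^(62.1/10) + 10^(93.5/10) + 10^(91.6/10) + 10^(72.2/10) = 6.157e+09.
Combined level = 10 log₁₀(6.157e+09) = 97.9 dB.

97.9 dB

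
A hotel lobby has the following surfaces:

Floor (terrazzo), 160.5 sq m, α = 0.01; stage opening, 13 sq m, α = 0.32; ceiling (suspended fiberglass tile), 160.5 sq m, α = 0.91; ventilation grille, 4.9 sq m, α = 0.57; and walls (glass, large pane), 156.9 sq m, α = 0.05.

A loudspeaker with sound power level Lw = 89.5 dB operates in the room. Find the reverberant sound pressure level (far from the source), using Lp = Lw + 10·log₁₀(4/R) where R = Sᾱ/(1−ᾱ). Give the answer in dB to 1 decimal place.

Σ(Sᵢαᵢ) = 160.5×0.01 + 13×0.32 + 160.5×0.91 + 4.9×0.57 + 156.9×0.05 = 162.458; total area S = 495.8 sq m.
ᾱ = 162.458/495.8 = 0.3277; R = Sᾱ/(1−ᾱ) = 162.458/(1−0.3277) = 241.645 sq m.
Lp = Lw + 10 log₁₀(4/R) = 89.5 -17.81 = 71.7 dB.

71.7 dB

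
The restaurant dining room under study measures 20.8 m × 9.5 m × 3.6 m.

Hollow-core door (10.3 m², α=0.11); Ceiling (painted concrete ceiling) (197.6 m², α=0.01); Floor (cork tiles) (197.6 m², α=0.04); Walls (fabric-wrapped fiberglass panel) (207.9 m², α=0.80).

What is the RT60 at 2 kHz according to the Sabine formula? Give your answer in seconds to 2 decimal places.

A = Σ Sᵢαᵢ = 10.3×0.11 + 197.6×0.01 + 197.6×0.04 + 207.9×0.80 = 177.333 sabins.
Room volume: 711.36 m³.
T = 0.161 V/A = 0.161·711.36/177.333 = 0.65 s.

0.65 seconds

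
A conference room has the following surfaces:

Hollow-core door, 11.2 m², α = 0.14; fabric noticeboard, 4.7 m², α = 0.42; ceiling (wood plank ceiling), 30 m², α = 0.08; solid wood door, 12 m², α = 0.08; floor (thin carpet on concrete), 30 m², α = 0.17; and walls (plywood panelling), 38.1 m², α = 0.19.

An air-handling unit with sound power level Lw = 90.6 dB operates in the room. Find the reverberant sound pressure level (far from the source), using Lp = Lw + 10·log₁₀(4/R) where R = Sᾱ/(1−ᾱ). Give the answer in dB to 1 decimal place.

83.1 dB

Σ(Sᵢαᵢ) = 11.2×0.14 + 4.7×0.42 + 30×0.08 + 12×0.08 + 30×0.17 + 38.1×0.19 = 19.241; total area S = 126.0 m².
ᾱ = 0.1527, so room constant R = A/(1−ᾱ) = 22.709 m².
Lp = Lw + 10 log₁₀(4/R) = 90.6 -7.54 = 83.1 dB.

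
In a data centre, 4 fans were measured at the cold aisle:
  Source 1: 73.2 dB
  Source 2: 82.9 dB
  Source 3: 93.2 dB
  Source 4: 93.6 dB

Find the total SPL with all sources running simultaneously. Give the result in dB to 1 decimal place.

Σ 10^(Lᵢ/10) = 4.596e+09.
L_total = 10·log₁₀(4.596e+09) = 96.6 dB.

96.6 dB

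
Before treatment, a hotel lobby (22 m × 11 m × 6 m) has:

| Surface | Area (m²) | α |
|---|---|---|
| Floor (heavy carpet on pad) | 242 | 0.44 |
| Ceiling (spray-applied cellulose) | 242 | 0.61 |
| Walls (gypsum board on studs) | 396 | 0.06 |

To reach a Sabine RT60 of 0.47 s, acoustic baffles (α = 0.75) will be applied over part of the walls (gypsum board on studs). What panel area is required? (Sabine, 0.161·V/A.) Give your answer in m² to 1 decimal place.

318.2

Equivalent absorption area: A₁ = 242*0.44 + 242*0.61 + 396*0.06 = 277.860 m².
Required A₂ = 0.161·1452/0.47 = 497.387 sabins.
Absorption to add: 497.387 − 277.860 = 219.527 sabins.
Each m² of panel replacing the walls (gypsum board on studs) adds (0.75 − 0.06) = 0.69 sabins.
Panel area = 219.527 / 0.69 = 318.2 m².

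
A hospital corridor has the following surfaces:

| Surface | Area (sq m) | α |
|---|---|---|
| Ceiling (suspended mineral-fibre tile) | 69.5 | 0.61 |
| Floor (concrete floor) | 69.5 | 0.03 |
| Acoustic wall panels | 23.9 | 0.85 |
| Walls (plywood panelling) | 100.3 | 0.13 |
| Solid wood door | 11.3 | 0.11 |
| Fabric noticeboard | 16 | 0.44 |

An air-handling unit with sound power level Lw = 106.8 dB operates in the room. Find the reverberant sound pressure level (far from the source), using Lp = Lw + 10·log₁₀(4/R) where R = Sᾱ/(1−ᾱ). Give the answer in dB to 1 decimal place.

91.9 dB

Σ(Sᵢαᵢ) = 69.5·0.61 + 69.5·0.03 + 23.9·0.85 + 100.3·0.13 + 11.3·0.11 + 16·0.44 = 86.117; total area S = 290.5 sq m.
ᾱ = 0.2964, so room constant R = A/(1−ᾱ) = 122.395 sq m.
Lp = Lw + 10 log₁₀(4/R) = 106.8 -14.86 = 91.9 dB.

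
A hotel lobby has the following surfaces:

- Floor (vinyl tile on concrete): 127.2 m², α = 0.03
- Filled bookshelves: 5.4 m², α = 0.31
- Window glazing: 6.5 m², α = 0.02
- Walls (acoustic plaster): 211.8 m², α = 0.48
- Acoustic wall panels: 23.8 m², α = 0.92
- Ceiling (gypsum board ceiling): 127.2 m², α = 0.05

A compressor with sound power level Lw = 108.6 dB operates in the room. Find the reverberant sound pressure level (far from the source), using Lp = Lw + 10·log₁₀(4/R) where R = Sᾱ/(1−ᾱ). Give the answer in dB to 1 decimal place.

91.9 dB

Σ(Sᵢαᵢ) = 127.2×0.03 + 5.4×0.31 + 6.5×0.02 + 211.8×0.48 + 23.8×0.92 + 127.2×0.05 = 135.540; total area S = 501.9 m².
ᾱ = 135.540/501.9 = 0.2701; R = Sᾱ/(1−ᾱ) = 135.540/(1−0.2701) = 185.697 m².
Lp = 108.6 + 10·log₁₀(4/185.697) = 108.6 + (-16.67) = 91.9 dB.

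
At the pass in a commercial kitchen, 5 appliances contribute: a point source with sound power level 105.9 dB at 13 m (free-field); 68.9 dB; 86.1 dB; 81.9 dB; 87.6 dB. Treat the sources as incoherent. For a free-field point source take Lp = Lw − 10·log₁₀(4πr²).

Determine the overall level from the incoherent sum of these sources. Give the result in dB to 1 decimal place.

Source at 13 m: Lp = 105.9 − 10·log₁₀(4π·13²) = 105.9 − 10·log₁₀(2123.717) = 72.6 dB.
Converting to relative power and adding: 10^(72.6/10) + 10^(68.9/10) + 10^(86.1/10) + 10^(81.9/10) + 10^(87.6/10) = 1.164e+09.
Combined level = 10 log₁₀(1.164e+09) = 90.7 dB.

90.7 dB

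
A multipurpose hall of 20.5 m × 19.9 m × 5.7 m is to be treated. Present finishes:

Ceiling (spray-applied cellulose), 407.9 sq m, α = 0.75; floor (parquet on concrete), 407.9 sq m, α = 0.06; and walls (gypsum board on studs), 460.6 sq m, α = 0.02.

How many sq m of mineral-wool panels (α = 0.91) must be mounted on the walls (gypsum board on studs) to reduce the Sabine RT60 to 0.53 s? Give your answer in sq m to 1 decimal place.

412.1

A₁ = Σ Sᵢαᵢ = 407.9×0.75 + 407.9×0.06 + 460.6×0.02 = 339.611 sabins.
Required A₂ = 0.161·2325.315/0.53 = 706.369 sabins.
Absorption to add: 706.369 − 339.611 = 366.758 sabins.
Each sq m of panel replacing the walls (gypsum board on studs) adds (0.91 − 0.02) = 0.89 sabins.
Area = ΔA/Δα = 366.758/0.89 = 412.1 sq m.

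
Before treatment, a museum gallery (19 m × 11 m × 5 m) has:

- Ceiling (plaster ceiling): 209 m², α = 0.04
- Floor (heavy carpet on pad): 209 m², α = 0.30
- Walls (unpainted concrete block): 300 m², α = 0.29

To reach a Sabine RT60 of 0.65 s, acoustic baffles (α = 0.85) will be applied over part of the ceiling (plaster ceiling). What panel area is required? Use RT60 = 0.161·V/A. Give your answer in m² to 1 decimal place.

A₁ = Σ Sᵢαᵢ = 209×0.04 + 209×0.30 + 300×0.29 = 158.060 sabins.
Required A₂ = 0.161·1045/0.65 = 258.838 sabins.
Absorption to add: 258.838 − 158.060 = 100.778 sabins.
Net gain per m²: Δα = 0.85 − 0.04 = 0.81.
Panel area = 100.778 / 0.81 = 124.4 m².

124.4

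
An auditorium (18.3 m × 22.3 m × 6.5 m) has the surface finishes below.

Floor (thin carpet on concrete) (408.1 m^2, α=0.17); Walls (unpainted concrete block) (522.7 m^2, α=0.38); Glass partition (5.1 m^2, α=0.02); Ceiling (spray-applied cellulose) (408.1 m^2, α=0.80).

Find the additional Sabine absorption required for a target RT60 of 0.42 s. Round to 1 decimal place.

422.2 sabins

Summing Sᵢαᵢ: 69.377 + 198.626 + 0.102 + 326.480 → A₁ = 594.585 sabins.
V = 2652.585 m³. Required absorption A₂ = 0.161 × 2652.585 / 0.42 = 1016.824 sabins.
Shortfall: 1016.824 − 594.585 = 422.2 sabins.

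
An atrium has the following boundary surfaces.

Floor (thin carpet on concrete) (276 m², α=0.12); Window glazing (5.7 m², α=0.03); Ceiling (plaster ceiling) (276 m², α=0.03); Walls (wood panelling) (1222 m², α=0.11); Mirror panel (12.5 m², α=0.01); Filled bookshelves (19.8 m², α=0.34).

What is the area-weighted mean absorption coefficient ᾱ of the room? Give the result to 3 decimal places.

Total surface area S = 1812.0 m².
Weighted sum Σ Sα = 182.848.
ᾱ = 182.848 / 1812.0 = 0.101.

0.101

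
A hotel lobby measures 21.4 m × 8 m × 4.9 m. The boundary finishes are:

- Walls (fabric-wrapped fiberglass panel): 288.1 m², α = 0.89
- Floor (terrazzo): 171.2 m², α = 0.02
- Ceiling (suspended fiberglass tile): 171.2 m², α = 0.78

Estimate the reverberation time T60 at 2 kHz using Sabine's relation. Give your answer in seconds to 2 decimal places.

A = Σ Sᵢαᵢ = 288.1×0.89 + 171.2×0.02 + 171.2×0.78 = 393.369 sabins.
Volume V = 21.4 × 8 × 4.9 = 838.88 m³.
RT60 = 0.161 · V / A = 0.161 × 838.88 / 393.369 = 0.34 s.

0.34 sec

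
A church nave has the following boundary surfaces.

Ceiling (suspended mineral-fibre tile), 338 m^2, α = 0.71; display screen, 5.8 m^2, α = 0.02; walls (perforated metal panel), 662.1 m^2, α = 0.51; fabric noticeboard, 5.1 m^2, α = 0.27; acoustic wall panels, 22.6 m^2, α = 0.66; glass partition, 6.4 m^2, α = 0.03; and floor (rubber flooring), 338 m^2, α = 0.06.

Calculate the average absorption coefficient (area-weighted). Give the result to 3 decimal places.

0.446

Total surface area S = 1378.0 m^2.
Σ(Sᵢαᵢ) = 338×0.71 + 5.8×0.02 + 662.1×0.51 + 5.1×0.27 + 22.6×0.66 + 6.4×0.03 + 338×0.06 = 614.532.
ᾱ = 614.532 / 1378.0 = 0.446.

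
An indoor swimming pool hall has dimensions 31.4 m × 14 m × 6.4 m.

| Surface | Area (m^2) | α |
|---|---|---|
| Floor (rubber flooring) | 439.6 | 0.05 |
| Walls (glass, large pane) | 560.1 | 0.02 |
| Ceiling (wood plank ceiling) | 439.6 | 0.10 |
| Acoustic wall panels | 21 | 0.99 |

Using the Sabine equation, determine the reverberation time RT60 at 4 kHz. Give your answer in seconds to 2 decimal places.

A = Σ Sᵢαᵢ = 439.6*0.05 + 560.1*0.02 + 439.6*0.10 + 21*0.99 = 97.932 sabins.
Room volume: 2813.44 m³.
Sabine: RT60 = 0.161 × 2813.44 / 97.932 = 4.63 s.

4.63 seconds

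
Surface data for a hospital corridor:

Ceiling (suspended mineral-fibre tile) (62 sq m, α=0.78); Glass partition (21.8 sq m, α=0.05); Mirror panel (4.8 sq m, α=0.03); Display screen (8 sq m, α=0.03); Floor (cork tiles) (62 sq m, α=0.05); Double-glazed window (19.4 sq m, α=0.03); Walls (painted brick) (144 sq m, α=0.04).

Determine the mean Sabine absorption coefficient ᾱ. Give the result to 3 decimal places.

0.184

S = Σ Sᵢ = 62 + 21.8 + 4.8 + 8 + 62 + 19.4 + 144 = 322.0 sq m.
A = 62·0.78 + 21.8·0.05 + 4.8·0.03 + 8·0.03 + 62·0.05 + 19.4·0.03 + 144·0.04 = 59.276 sabins.
ᾱ = A/S = 0.184.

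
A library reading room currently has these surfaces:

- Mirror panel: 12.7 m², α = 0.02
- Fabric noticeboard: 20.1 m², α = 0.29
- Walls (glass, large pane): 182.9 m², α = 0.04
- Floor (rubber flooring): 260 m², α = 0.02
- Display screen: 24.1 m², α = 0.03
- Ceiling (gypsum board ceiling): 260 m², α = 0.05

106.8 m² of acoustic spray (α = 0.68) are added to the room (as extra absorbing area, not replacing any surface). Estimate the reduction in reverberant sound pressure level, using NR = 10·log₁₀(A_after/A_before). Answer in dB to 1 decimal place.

A_before = Σ Sᵢαᵢ = 12.7×0.02 + 20.1×0.29 + 182.9×0.04 + 260×0.02 + 24.1×0.03 + 260×0.05 = 32.322 sabins.
Added absorption = 106.8 × 0.68 = 72.624 sabins.
New total A_after = 104.946 sabins.
NR = 10·log₁₀(104.946/32.322) = 5.1 dB.

5.1 dB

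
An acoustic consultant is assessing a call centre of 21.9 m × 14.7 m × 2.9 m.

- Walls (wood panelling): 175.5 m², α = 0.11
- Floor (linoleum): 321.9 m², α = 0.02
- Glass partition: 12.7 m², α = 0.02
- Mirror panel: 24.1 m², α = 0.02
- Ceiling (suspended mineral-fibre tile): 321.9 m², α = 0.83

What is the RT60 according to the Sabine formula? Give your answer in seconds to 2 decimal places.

0.51 s

A = Σ Sᵢαᵢ = 175.5·0.11 + 321.9·0.02 + 12.7·0.02 + 24.1·0.02 + 321.9·0.83 = 293.656 sabins.
Room volume: 933.597 m³.
RT60 = 0.161 · V / A = 0.161 × 933.597 / 293.656 = 0.51 s.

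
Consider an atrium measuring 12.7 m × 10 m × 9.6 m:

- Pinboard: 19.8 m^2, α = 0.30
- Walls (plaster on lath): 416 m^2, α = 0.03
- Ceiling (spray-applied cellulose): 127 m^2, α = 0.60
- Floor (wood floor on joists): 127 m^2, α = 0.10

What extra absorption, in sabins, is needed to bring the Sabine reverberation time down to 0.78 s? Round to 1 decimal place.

Equivalent absorption area: A₁ = 19.8·0.30 + 416·0.03 + 127·0.60 + 127·0.10 = 107.320 m^2.
V = 1219.2 m³. Required absorption A₂ = 0.161 × 1219.2 / 0.78 = 251.655 sabins.
ΔA = A₂ − A₁ = 251.655 − 107.320 = 144.3 sabins.

144.3 sabins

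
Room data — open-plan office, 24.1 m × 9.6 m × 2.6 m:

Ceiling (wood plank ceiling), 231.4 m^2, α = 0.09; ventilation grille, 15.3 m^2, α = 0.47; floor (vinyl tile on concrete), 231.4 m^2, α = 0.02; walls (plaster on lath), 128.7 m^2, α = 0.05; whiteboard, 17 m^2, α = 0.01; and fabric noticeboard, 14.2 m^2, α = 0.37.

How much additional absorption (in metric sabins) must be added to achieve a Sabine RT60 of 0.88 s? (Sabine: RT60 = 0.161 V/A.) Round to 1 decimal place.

65.5 sabins

Equivalent absorption area: A₁ = 231.4·0.09 + 15.3·0.47 + 231.4·0.02 + 128.7·0.05 + 17·0.01 + 14.2·0.37 = 44.504 m^2.
V = 601.536 m³. Required absorption A₂ = 0.161 × 601.536 / 0.88 = 110.054 sabins.
Shortfall: 110.054 − 44.504 = 65.5 sabins.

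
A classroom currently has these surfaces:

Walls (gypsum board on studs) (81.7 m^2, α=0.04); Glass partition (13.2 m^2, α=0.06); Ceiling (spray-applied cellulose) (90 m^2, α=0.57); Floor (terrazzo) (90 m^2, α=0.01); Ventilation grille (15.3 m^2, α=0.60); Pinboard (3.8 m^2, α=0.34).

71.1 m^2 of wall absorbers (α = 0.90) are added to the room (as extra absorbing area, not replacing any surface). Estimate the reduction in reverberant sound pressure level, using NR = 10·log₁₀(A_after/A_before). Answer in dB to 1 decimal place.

Total absorption A_before = 81.7×0.04 + 13.2×0.06 + 90×0.57 + 90×0.01 + 15.3×0.60 + 3.8×0.34
  = 3.268 + 0.792 + 51.300 + 0.900 + 9.180 + 1.292 = 66.732 m^2 sabins.
Added absorption = 71.1 × 0.90 = 63.990 sabins.
A_after = 66.732 + 63.990 = 130.722 sabins.
NR = 10·log₁₀(130.722/66.732) = 2.9 dB.

2.9 dB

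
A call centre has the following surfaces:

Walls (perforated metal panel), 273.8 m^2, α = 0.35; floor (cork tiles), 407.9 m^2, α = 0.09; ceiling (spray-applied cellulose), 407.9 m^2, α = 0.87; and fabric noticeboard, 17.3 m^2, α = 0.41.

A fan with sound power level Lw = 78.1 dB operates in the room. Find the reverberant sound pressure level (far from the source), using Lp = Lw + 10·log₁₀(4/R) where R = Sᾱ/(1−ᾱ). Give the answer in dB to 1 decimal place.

A = 494.507 sabins; S = 1106.9 m^2.
ᾱ = 0.4467, so room constant R = A/(1−ᾱ) = 893.741 m^2.
Lp = Lw + 10 log₁₀(4/R) = 78.1 -23.49 = 54.6 dB.

54.6 dB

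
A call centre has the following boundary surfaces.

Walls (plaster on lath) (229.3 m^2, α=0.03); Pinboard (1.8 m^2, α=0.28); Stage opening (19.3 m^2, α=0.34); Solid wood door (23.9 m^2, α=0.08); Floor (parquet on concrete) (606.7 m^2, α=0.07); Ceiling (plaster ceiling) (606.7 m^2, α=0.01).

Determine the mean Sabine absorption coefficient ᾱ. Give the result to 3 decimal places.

Total surface area S = 1487.7 m^2.
A = 229.3·0.03 + 1.8·0.28 + 19.3·0.34 + 23.9·0.08 + 606.7·0.07 + 606.7·0.01 = 64.393 sabins.
ᾱ = A/S = 0.043.

0.043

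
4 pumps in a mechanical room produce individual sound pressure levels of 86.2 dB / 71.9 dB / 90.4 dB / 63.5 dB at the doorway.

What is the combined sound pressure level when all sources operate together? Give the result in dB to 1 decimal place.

Sum in the linear (power) domain: Σ 10^(Lᵢ/10) = 10^(86.2/10) + 10^(71.9/10) + 10^(90.4/10) + 10^(63.5/10) = 1.531e+09.
Back to dB: 10·log₁₀ Σ = 91.8 dB.

91.8 dB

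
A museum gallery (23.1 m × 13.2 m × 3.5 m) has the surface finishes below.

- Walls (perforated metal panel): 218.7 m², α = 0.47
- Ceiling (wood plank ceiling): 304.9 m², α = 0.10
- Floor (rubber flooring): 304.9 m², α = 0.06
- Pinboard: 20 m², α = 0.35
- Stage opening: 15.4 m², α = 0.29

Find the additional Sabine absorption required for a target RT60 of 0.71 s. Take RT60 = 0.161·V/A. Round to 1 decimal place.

79.0 sabins

A₁ = Σ Sᵢαᵢ = 218.7·0.47 + 304.9·0.10 + 304.9·0.06 + 20·0.35 + 15.4·0.29 = 163.039 sabins.
For T = 0.71 s, need A₂ = 0.161·V/T = 0.161·1067.22/0.71 = 242.003 sabins.
Shortfall: 242.003 − 163.039 = 79.0 sabins.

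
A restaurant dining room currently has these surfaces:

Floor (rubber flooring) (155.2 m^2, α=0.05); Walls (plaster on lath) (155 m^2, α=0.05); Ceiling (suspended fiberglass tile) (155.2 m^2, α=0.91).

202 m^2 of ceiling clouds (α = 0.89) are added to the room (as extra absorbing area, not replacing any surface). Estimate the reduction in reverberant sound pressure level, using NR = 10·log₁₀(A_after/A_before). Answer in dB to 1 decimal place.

A_before = Σ Sᵢαᵢ = 155.2×0.05 + 155×0.05 + 155.2×0.91 = 156.742 sabins.
Treatment contributes 202·0.89 = 179.780 sabins.
A_after = 156.742 + 179.780 = 336.522 sabins.
Reduction = 10 log₁₀(A_after/A_before) = 10 log₁₀(2.1470) = 3.3 dB.

3.3 dB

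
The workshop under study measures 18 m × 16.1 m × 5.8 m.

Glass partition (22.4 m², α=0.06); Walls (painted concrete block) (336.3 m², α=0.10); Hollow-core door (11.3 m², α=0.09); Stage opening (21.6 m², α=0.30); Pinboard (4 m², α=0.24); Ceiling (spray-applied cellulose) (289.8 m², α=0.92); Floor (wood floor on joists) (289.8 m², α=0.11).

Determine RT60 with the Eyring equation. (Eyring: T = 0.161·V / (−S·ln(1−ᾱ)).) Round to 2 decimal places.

S = Σ Sᵢ = 975.2 m².
Σ(Sᵢαᵢ) = 22.4×0.06 + 336.3×0.10 + 11.3×0.09 + 21.6×0.30 + 4×0.24 + 289.8×0.92 + 289.8×0.11 = 341.925.
ᾱ = 341.925 / 975.2 = 0.3506.
−S·ln(1−ᾱ) = −975.2 × ln(1 − 0.3506) = 421.000.
V = 18 × 16.1 × 5.8 = 1680.84 m³.
RT60 = 0.161 × 1680.84 / 421.000 = 0.64 s.

0.64 seconds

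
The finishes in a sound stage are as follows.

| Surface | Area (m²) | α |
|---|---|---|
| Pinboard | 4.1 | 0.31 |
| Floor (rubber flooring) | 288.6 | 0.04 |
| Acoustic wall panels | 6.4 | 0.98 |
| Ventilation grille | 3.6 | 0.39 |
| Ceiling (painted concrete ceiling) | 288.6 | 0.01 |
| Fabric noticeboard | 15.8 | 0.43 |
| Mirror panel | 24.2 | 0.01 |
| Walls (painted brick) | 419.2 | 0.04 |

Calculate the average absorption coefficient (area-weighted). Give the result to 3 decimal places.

Total surface area S = 1050.5 m².
A = 4.1*0.31 + 288.6*0.04 + 6.4*0.98 + 3.6*0.39 + 288.6*0.01 + 15.8*0.43 + 24.2*0.01 + 419.2*0.04 = 47.181 sabins.
ᾱ = 47.181 / 1050.5 = 0.045.

0.045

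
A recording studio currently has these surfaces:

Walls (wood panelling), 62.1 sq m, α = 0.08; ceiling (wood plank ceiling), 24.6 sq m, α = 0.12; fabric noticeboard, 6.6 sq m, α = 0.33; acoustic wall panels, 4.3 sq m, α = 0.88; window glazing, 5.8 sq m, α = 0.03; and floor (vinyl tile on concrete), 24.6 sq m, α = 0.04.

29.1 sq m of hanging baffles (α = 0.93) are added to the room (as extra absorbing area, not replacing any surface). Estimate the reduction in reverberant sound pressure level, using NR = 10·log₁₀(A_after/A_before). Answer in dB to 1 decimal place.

A_before = Σ Sᵢαᵢ = 62.1*0.08 + 24.6*0.12 + 6.6*0.33 + 4.3*0.88 + 5.8*0.03 + 24.6*0.04 = 15.040 sabins.
Added absorption = 29.1 × 0.93 = 27.063 sabins.
New total A_after = 42.103 sabins.
NR = 10·log₁₀(42.103/15.040) = 4.5 dB.

4.5 dB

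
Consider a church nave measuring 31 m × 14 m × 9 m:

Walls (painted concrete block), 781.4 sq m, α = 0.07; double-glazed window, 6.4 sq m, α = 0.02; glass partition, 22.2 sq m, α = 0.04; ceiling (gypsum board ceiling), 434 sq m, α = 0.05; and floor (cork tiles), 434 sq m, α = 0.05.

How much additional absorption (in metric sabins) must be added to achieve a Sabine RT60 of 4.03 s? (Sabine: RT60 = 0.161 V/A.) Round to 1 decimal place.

56.9 sabins

Summing Sᵢαᵢ: 54.698 + 0.128 + 0.888 + 21.700 + 21.700 → A₁ = 99.114 sabins.
For T = 4.03 s, need A₂ = 0.161·V/T = 0.161·3906/4.03 = 156.046 sabins.
Shortfall: 156.046 − 99.114 = 56.9 sabins.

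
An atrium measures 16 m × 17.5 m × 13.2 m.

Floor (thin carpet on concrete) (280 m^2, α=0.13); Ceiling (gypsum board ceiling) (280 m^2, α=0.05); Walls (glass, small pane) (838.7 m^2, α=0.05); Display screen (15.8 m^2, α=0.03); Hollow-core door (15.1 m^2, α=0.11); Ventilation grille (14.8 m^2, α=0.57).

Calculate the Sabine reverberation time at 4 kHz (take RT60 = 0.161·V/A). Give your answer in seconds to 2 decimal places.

Summing Sᵢαᵢ: 36.400 + 14.000 + 41.935 + 0.474 + 1.661 + 8.436 → A = 102.906 sabins.
Volume V = 16 × 17.5 × 13.2 = 3696 m³.
Sabine: RT60 = 0.161 × 3696 / 102.906 = 5.78 s.

5.78 s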